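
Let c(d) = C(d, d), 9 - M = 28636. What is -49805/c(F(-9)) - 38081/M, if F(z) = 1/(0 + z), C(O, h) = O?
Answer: 12831947696/28627 ≈ 4.4825e+5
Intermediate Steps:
M = -28627 (M = 9 - 1*28636 = 9 - 28636 = -28627)
F(z) = 1/z
c(d) = d
-49805/c(F(-9)) - 38081/M = -49805/(1/(-9)) - 38081/(-28627) = -49805/(-⅑) - 38081*(-1/28627) = -49805*(-9) + 38081/28627 = 448245 + 38081/28627 = 12831947696/28627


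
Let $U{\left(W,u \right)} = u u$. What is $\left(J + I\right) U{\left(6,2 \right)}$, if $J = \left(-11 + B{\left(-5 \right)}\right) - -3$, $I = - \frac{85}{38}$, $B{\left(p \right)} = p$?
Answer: $- \frac{1158}{19} \approx -60.947$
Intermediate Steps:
$U{\left(W,u \right)} = u^{2}$
$I = - \frac{85}{38}$ ($I = \left(-85\right) \frac{1}{38} = - \frac{85}{38} \approx -2.2368$)
$J = -13$ ($J = \left(-11 - 5\right) - -3 = -16 + \left(-3 + 6\right) = -16 + 3 = -13$)
$\left(J + I\right) U{\left(6,2 \right)} = \left(-13 - \frac{85}{38}\right) 2^{2} = \left(- \frac{579}{38}\right) 4 = - \frac{1158}{19}$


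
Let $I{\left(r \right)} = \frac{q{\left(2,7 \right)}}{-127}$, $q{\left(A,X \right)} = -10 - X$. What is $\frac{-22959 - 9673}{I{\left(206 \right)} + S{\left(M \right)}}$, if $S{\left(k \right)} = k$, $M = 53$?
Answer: $- \frac{1036066}{1687} \approx -614.15$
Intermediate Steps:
$I{\left(r \right)} = \frac{17}{127}$ ($I{\left(r \right)} = \frac{-10 - 7}{-127} = \left(-10 - 7\right) \left(- \frac{1}{127}\right) = \left(-17\right) \left(- \frac{1}{127}\right) = \frac{17}{127}$)
$\frac{-22959 - 9673}{I{\left(206 \right)} + S{\left(M \right)}} = \frac{-22959 - 9673}{\frac{17}{127} + 53} = - \frac{32632}{\frac{6748}{127}} = \left(-32632\right) \frac{127}{6748} = - \frac{1036066}{1687}$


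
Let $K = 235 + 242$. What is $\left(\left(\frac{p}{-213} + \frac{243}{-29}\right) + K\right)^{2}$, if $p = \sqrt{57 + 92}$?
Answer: $\frac{8379114534209}{38155329} - \frac{9060 \sqrt{149}}{2059} \approx 2.1955 \cdot 10^{5}$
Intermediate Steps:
$p = \sqrt{149} \approx 12.207$
$K = 477$
$\left(\left(\frac{p}{-213} + \frac{243}{-29}\right) + K\right)^{2} = \left(\left(\frac{\sqrt{149}}{-213} + \frac{243}{-29}\right) + 477\right)^{2} = \left(\left(\sqrt{149} \left(- \frac{1}{213}\right) + 243 \left(- \frac{1}{29}\right)\right) + 477\right)^{2} = \left(\left(- \frac{\sqrt{149}}{213} - \frac{243}{29}\right) + 477\right)^{2} = \left(\left(- \frac{243}{29} - \frac{\sqrt{149}}{213}\right) + 477\right)^{2} = \left(\frac{13590}{29} - \frac{\sqrt{149}}{213}\right)^{2}$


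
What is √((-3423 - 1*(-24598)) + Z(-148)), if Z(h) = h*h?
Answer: √43079 ≈ 207.55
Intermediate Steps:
Z(h) = h²
√((-3423 - 1*(-24598)) + Z(-148)) = √((-3423 - 1*(-24598)) + (-148)²) = √((-3423 + 24598) + 21904) = √(21175 + 21904) = √43079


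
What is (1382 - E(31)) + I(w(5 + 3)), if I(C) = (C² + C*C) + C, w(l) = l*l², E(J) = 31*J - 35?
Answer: 525256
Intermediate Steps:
E(J) = -35 + 31*J
w(l) = l³
I(C) = C + 2*C² (I(C) = (C² + C²) + C = 2*C² + C = C + 2*C²)
(1382 - E(31)) + I(w(5 + 3)) = (1382 - (-35 + 31*31)) + (5 + 3)³*(1 + 2*(5 + 3)³) = (1382 - (-35 + 961)) + 8³*(1 + 2*8³) = (1382 - 1*926) + 512*(1 + 2*512) = (1382 - 926) + 512*(1 + 1024) = 456 + 512*1025 = 456 + 524800 = 525256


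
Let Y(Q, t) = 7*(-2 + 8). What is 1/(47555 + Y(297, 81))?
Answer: 1/47597 ≈ 2.1010e-5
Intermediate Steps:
Y(Q, t) = 42 (Y(Q, t) = 7*6 = 42)
1/(47555 + Y(297, 81)) = 1/(47555 + 42) = 1/47597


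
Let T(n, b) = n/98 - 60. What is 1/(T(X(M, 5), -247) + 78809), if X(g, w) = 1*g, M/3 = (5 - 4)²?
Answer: 98/7717405 ≈ 1.2699e-5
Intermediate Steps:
M = 3 (M = 3*(5 - 4)² = 3*1² = 3*1 = 3)
X(g, w) = g
T(n, b) = -60 + n/98 (T(n, b) = n/98 - 60 = -60 + n/98)
1/(T(X(M, 5), -247) + 78809) = 1/((-60 + (1/98)*3) + 78809) = 1/((-60 + 3/98) + 78809) = 1/(-5877/98 + 78809) = 1/(7717405/98) = 98/7717405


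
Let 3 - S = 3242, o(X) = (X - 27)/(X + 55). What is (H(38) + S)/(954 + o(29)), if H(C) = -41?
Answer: -137760/40069 ≈ -3.4381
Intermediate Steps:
o(X) = (-27 + X)/(55 + X)
S = -3239 (S = 3 - 1*3242 = 3 - 3242 = -3239)
(H(38) + S)/(954 + o(29)) = (-41 - 3239)/(954 + (-27 + 29)/(55 + 29)) = -3280/(954 + 2/84) = -3280/(954 + (1/84)*2) = -3280/(954 + 1/42) = -3280/40069/42 = -3280*42/40069 = -137760/40069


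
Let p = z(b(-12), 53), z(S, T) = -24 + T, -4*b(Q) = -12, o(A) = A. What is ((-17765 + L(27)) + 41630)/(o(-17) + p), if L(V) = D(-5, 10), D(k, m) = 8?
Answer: 23873/12 ≈ 1989.4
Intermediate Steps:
b(Q) = 3 (b(Q) = -1/4*(-12) = 3)
p = 29 (p = -24 + 53 = 29)
L(V) = 8
((-17765 + L(27)) + 41630)/(o(-17) + p) = ((-17765 + 8) + 41630)/(-17 + 29) = (-17757 + 41630)/12 = 23873*(1/12) = 23873/12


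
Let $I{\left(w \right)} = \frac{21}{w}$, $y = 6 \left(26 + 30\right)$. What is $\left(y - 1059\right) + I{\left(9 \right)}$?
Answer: $- \frac{2162}{3} \approx -720.67$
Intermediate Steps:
$y = 336$ ($y = 6 \cdot 56 = 336$)
$\left(y - 1059\right) + I{\left(9 \right)} = \left(336 - 1059\right) + \frac{21}{9} = -723 + 21 \cdot \frac{1}{9} = -723 + \frac{7}{3} = - \frac{2162}{3}$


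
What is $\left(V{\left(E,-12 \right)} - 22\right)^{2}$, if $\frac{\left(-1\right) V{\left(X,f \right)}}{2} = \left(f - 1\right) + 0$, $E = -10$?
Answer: $16$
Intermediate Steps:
$V{\left(X,f \right)} = 2 - 2 f$ ($V{\left(X,f \right)} = - 2 \left(\left(f - 1\right) + 0\right) = - 2 \left(\left(-1 + f\right) + 0\right) = - 2 \left(-1 + f\right) = 2 - 2 f$)
$\left(V{\left(E,-12 \right)} - 22\right)^{2} = \left(\left(2 - -24\right) - 22\right)^{2} = \left(\left(2 + 24\right) - 22\right)^{2} = \left(26 - 22\right)^{2} = 4^{2} = 16$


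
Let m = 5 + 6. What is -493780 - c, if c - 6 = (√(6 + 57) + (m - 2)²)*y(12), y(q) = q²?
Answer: -505450 - 432*√7 ≈ -5.0659e+5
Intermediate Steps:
m = 11
c = 11670 + 432*√7 (c = 6 + (√(6 + 57) + (11 - 2)²)*12² = 6 + (√63 + 9²)*144 = 6 + (3*√7 + 81)*144 = 6 + (81 + 3*√7)*144 = 6 + (11664 + 432*√7) = 11670 + 432*√7 ≈ 12813.)
-493780 - c = -493780 - (11670 + 432*√7) = -493780 + (-11670 - 432*√7) = -505450 - 432*√7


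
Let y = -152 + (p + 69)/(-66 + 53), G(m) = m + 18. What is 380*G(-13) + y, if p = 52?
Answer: 22603/13 ≈ 1738.7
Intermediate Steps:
G(m) = 18 + m
y = -2097/13 (y = -152 + (52 + 69)/(-66 + 53) = -152 + 121/(-13) = -152 + 121*(-1/13) = -152 - 121/13 = -2097/13 ≈ -161.31)
380*G(-13) + y = 380*(18 - 13) - 2097/13 = 380*5 - 2097/13 = 1900 - 2097/13 = 22603/13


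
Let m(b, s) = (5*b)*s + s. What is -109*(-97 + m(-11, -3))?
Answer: -7085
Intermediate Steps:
m(b, s) = s + 5*b*s (m(b, s) = 5*b*s + s = s + 5*b*s)
-109*(-97 + m(-11, -3)) = -109*(-97 - 3*(1 + 5*(-11))) = -109*(-97 - 3*(1 - 55)) = -109*(-97 - 3*(-54)) = -109*(-97 + 162) = -109*65 = -7085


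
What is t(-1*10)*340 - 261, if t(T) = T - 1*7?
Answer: -6041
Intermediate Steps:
t(T) = -7 + T (t(T) = T - 7 = -7 + T)
t(-1*10)*340 - 261 = (-7 - 1*10)*340 - 261 = (-7 - 10)*340 - 261 = -17*340 - 261 = -5780 - 261 = -6041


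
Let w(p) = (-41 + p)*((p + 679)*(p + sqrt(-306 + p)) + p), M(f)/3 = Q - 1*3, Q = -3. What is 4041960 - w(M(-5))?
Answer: 3338916 + 701982*I ≈ 3.3389e+6 + 7.0198e+5*I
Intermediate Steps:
M(f) = -18 (M(f) = 3*(-3 - 1*3) = 3*(-3 - 3) = 3*(-6) = -18)
w(p) = (-41 + p)*(p + (679 + p)*(p + sqrt(-306 + p))) (w(p) = (-41 + p)*((679 + p)*(p + sqrt(-306 + p)) + p) = (-41 + p)*(p + (679 + p)*(p + sqrt(-306 + p))))
4041960 - w(M(-5)) = 4041960 - ((-18)**3 - 27880*(-18) - 27839*sqrt(-306 - 18) + 639*(-18)**2 + (-18)**2*sqrt(-306 - 18) + 638*(-18)*sqrt(-306 - 18)) = 4041960 - (-5832 + 501840 - 501102*I + 639*324 + 324*sqrt(-324) + 638*(-18)*sqrt(-324)) = 4041960 - (-5832 + 501840 - 501102*I + 207036 + 324*(18*I) + 638*(-18)*(18*I)) = 4041960 - (-5832 + 501840 - 501102*I + 207036 + 5832*I - 206712*I) = 4041960 - (703044 - 701982*I) = 4041960 + (-703044 + 701982*I) = 3338916 + 701982*I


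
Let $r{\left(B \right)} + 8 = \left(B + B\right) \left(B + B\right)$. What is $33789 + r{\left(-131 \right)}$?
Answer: $102425$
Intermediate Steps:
$r{\left(B \right)} = -8 + 4 B^{2}$ ($r{\left(B \right)} = -8 + \left(B + B\right) \left(B + B\right) = -8 + 2 B 2 B = -8 + 4 B^{2}$)
$33789 + r{\left(-131 \right)} = 33789 - \left(8 - 4 \left(-131\right)^{2}\right) = 33789 + \left(-8 + 4 \cdot 17161\right) = 33789 + \left(-8 + 68644\right) = 33789 + 68636 = 102425$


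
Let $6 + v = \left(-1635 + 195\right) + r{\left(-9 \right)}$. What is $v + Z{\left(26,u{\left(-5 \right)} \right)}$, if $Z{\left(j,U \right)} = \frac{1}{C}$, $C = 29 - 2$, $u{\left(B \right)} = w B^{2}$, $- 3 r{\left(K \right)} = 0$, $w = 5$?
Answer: $- \frac{39041}{27} \approx -1446.0$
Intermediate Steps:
$r{\left(K \right)} = 0$ ($r{\left(K \right)} = \left(- \frac{1}{3}\right) 0 = 0$)
$u{\left(B \right)} = 5 B^{2}$
$C = 27$ ($C = 29 - 2 = 27$)
$v = -1446$ ($v = -6 + \left(\left(-1635 + 195\right) + 0\right) = -6 + \left(-1440 + 0\right) = -6 - 1440 = -1446$)
$Z{\left(j,U \right)} = \frac{1}{27}$
$v + Z{\left(26,u{\left(-5 \right)} \right)} = -1446 + \frac{1}{27} = - \frac{39041}{27}$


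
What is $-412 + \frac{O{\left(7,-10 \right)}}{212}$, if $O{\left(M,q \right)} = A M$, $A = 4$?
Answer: $- \frac{21829}{53} \approx -411.87$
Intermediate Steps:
$O{\left(M,q \right)} = 4 M$
$-412 + \frac{O{\left(7,-10 \right)}}{212} = -412 + \frac{4 \cdot 7}{212} = -412 + \frac{1}{212} \cdot 28 = -412 + \frac{7}{53} = - \frac{21829}{53}$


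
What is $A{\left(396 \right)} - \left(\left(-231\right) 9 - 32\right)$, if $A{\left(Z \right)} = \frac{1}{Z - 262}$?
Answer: $\frac{282875}{134} \approx 2111.0$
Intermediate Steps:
$A{\left(Z \right)} = \frac{1}{-262 + Z}$
$A{\left(396 \right)} - \left(\left(-231\right) 9 - 32\right) = \frac{1}{-262 + 396} - \left(\left(-231\right) 9 - 32\right) = \frac{1}{134} - \left(-2079 - 32\right) = \frac{1}{134} - -2111 = \frac{1}{134} + 2111 = \frac{282875}{134}$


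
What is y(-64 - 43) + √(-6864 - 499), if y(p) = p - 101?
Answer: -208 + I*√7363 ≈ -208.0 + 85.808*I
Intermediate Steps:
y(p) = -101 + p
y(-64 - 43) + √(-6864 - 499) = (-101 + (-64 - 43)) + √(-6864 - 499) = (-101 - 107) + √(-7363) = -208 + I*√7363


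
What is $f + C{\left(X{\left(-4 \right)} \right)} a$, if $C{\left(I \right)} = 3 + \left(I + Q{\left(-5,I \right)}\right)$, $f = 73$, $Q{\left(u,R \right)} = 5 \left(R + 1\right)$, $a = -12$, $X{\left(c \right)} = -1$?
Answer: $49$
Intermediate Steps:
$Q{\left(u,R \right)} = 5 + 5 R$ ($Q{\left(u,R \right)} = 5 \left(1 + R\right) = 5 + 5 R$)
$C{\left(I \right)} = 8 + 6 I$ ($C{\left(I \right)} = 3 + \left(I + \left(5 + 5 I\right)\right) = 3 + \left(5 + 6 I\right) = 8 + 6 I$)
$f + C{\left(X{\left(-4 \right)} \right)} a = 73 + \left(8 + 6 \left(-1\right)\right) \left(-12\right) = 73 + \left(8 - 6\right) \left(-12\right) = 73 + 2 \left(-12\right) = 73 - 24 = 49$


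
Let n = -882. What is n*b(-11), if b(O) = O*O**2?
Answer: 1173942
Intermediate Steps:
b(O) = O**3
n*b(-11) = -882*(-11)**3 = -882*(-1331) = 1173942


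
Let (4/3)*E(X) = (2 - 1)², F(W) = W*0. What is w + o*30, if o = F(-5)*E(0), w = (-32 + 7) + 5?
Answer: -20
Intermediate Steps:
F(W) = 0
w = -20 (w = -25 + 5 = -20)
E(X) = ¾ (E(X) = 3*(2 - 1)²/4 = (¾)*1² = (¾)*1 = ¾)
o = 0 (o = 0*(¾) = 0)
w + o*30 = -20 + 0*30 = -20 + 0 = -20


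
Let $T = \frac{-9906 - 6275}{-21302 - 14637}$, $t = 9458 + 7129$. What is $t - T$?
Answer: $\frac{596104012}{35939} \approx 16587.0$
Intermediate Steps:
$t = 16587$
$T = \frac{16181}{35939}$ ($T = - \frac{16181}{-35939} = \left(-16181\right) \left(- \frac{1}{35939}\right) = \frac{16181}{35939} \approx 0.45023$)
$t - T = 16587 - \frac{16181}{35939} = \frac{596104012}{35939}$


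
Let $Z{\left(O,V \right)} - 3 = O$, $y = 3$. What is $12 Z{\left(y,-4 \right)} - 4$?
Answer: $68$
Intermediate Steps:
$Z{\left(O,V \right)} = 3 + O$
$12 Z{\left(y,-4 \right)} - 4 = 12 \left(3 + 3\right) - 4 = 12 \cdot 6 - 4 = 72 - 4 = 68$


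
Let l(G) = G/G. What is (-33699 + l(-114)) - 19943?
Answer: -53641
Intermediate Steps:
l(G) = 1
(-33699 + l(-114)) - 19943 = (-33699 + 1) - 19943 = -33698 - 19943 = -53641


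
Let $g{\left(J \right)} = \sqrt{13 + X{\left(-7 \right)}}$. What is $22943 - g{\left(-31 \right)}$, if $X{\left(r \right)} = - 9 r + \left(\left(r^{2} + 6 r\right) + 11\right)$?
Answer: $22943 - \sqrt{94} \approx 22933.0$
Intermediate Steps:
$X{\left(r \right)} = 11 + r^{2} - 3 r$ ($X{\left(r \right)} = - 9 r + \left(11 + r^{2} + 6 r\right) = 11 + r^{2} - 3 r$)
$g{\left(J \right)} = \sqrt{94}$ ($g{\left(J \right)} = \sqrt{13 + \left(11 + \left(-7\right)^{2} - -21\right)} = \sqrt{13 + \left(11 + 49 + 21\right)} = \sqrt{13 + 81} = \sqrt{94}$)
$22943 - g{\left(-31 \right)} = 22943 - \sqrt{94}$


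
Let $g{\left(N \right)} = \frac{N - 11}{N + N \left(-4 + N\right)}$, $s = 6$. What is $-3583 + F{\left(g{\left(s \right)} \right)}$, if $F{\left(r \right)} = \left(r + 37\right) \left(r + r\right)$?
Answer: $- \frac{583751}{162} \approx -3603.4$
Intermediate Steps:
$g{\left(N \right)} = \frac{-11 + N}{N + N \left(-4 + N\right)}$
$F{\left(r \right)} = 2 r \left(37 + r\right)$ ($F{\left(r \right)} = \left(37 + r\right) 2 r = 2 r \left(37 + r\right)$)
$-3583 + F{\left(g{\left(s \right)} \right)} = -3583 + 2 \frac{-11 + 6}{6 \left(-3 + 6\right)} \left(37 + \frac{-11 + 6}{6 \left(-3 + 6\right)}\right) = -3583 + 2 \cdot \frac{1}{6} \cdot \frac{1}{3} \left(-5\right) \left(37 + \frac{1}{6} \cdot \frac{1}{3} \left(-5\right)\right) = -3583 + 2 \left(- \frac{5}{18}\right) \left(37 - \frac{5}{18}\right) = -3583 + 2 \left(- \frac{5}{18}\right) \frac{661}{18} = -3583 - \frac{3305}{162} = - \frac{583751}{162}$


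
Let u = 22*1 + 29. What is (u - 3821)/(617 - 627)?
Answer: 377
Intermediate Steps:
u = 51 (u = 22 + 29 = 51)
(u - 3821)/(617 - 627) = (51 - 3821)/(617 - 627) = -3770/(-10) = -3770*(-⅒) = 377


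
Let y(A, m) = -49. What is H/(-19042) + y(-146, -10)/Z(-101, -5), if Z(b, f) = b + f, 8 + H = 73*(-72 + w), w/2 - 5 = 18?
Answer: 567547/1009226 ≈ 0.56236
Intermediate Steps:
w = 46 (w = 10 + 2*18 = 10 + 36 = 46)
H = -1906 (H = -8 + 73*(-72 + 46) = -8 + 73*(-26) = -8 - 1898 = -1906)
H/(-19042) + y(-146, -10)/Z(-101, -5) = -1906/(-19042) - 49/(-101 - 5) = -1906*(-1/19042) - 49/(-106) = 953/9521 - 49*(-1/106) = 953/9521 + 49/106 = 567547/1009226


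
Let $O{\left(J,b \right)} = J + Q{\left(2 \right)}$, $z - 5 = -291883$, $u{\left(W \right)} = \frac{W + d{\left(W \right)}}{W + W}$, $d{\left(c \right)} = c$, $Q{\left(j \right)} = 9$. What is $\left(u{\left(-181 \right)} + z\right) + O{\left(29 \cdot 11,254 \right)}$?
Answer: $-291549$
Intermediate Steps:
$u{\left(W \right)} = 1$ ($u{\left(W \right)} = \frac{W + W}{W + W} = \frac{2 W}{2 W} = 2 W \frac{1}{2 W} = 1$)
$z = -291878$ ($z = 5 - 291883 = -291878$)
$O{\left(J,b \right)} = 9 + J$ ($O{\left(J,b \right)} = J + 9 = 9 + J$)
$\left(u{\left(-181 \right)} + z\right) + O{\left(29 \cdot 11,254 \right)} = \left(1 - 291878\right) + \left(9 + 29 \cdot 11\right) = -291877 + \left(9 + 319\right) = -291877 + 328 = -291549$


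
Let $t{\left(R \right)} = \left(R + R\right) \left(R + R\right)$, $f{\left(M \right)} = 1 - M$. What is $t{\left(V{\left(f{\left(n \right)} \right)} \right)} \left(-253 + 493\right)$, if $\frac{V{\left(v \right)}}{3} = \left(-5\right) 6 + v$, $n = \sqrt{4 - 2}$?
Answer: $7283520 + 501120 \sqrt{2} \approx 7.9922 \cdot 10^{6}$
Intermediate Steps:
$n = \sqrt{2} \approx 1.4142$
$V{\left(v \right)} = -90 + 3 v$ ($V{\left(v \right)} = 3 \left(\left(-5\right) 6 + v\right) = 3 \left(-30 + v\right) = -90 + 3 v$)
$t{\left(R \right)} = 4 R^{2}$ ($t{\left(R \right)} = 2 R 2 R = 4 R^{2}$)
$t{\left(V{\left(f{\left(n \right)} \right)} \right)} \left(-253 + 493\right) = 4 \left(-90 + 3 \left(1 - \sqrt{2}\right)\right)^{2} \left(-253 + 493\right) = 4 \left(-90 + \left(3 - 3 \sqrt{2}\right)\right)^{2} \cdot 240 = 4 \left(-87 - 3 \sqrt{2}\right)^{2} \cdot 240 = 960 \left(-87 - 3 \sqrt{2}\right)^{2}$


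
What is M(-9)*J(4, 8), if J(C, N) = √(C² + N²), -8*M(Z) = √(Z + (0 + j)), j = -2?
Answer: -I*√55/2 ≈ -3.7081*I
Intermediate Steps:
M(Z) = -√(-2 + Z)/8 (M(Z) = -√(Z + (0 - 2))/8 = -√(Z - 2)/8 = -√(-2 + Z)/8)
M(-9)*J(4, 8) = (-√(-2 - 9)/8)*√(4² + 8²) = (-I*√11/8)*√(16 + 64) = (-I*√11/8)*√80 = (-I*√11/8)*(4*√5) = -I*√55/2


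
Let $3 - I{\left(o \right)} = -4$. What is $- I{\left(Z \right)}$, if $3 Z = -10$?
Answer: $-7$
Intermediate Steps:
$Z = - \frac{10}{3}$ ($Z = \frac{1}{3} \left(-10\right) = - \frac{10}{3} \approx -3.3333$)
$I{\left(o \right)} = 7$ ($I{\left(o \right)} = 3 - -4 = 3 + 4 = 7$)
$- I{\left(Z \right)} = \left(-1\right) 7 = -7$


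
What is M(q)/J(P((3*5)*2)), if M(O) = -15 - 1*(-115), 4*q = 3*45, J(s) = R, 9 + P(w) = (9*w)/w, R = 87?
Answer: 100/87 ≈ 1.1494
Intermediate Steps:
P(w) = 0 (P(w) = -9 + (9*w)/w = -9 + 9 = 0)
J(s) = 87
q = 135/4 (q = (3*45)/4 = (1/4)*135 = 135/4 ≈ 33.750)
M(O) = 100 (M(O) = -15 + 115 = 100)
M(q)/J(P((3*5)*2)) = 100/87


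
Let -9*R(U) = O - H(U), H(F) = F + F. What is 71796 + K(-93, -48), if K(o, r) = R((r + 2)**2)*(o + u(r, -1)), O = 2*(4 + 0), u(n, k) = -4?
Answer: 78812/3 ≈ 26271.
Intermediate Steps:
H(F) = 2*F
O = 8 (O = 2*4 = 8)
R(U) = -8/9 + 2*U/9 (R(U) = -(8 - 2*U)/9 = -8/9 + 2*U/9)
K(o, r) = (-4 + o)*(-8/9 + 2*(2 + r)**2/9) (K(o, r) = (-8/9 + 2*(r + 2)**2/9)*(o - 4) = (-8/9 + 2*(2 + r)**2/9)*(-4 + o) = (-4 + o)*(-8/9 + 2*(2 + r)**2/9))
71796 + K(-93, -48) = 71796 + 2*(-4 - 93)*(-4 + (2 - 48)**2)/9 = 71796 + (2/9)*(-97)*(-4 + (-46)**2) = 71796 + (2/9)*(-97)*(-4 + 2116) = 71796 + (2/9)*(-97)*2112 = 71796 - 136576/3 = 78812/3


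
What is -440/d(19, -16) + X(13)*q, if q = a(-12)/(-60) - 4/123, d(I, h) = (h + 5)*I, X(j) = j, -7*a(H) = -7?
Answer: 68513/46740 ≈ 1.4658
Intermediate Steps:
a(H) = 1 (a(H) = -⅐*(-7) = 1)
d(I, h) = I*(5 + h) (d(I, h) = (5 + h)*I = I*(5 + h))
q = -121/2460 (q = 1/(-60) - 4/123 = 1*(-1/60) - 4*1/123 = -1/60 - 4/123 = -121/2460 ≈ -0.049187)
-440/d(19, -16) + X(13)*q = -440*1/(19*(5 - 16)) + 13*(-121/2460) = -440/(19*(-11)) - 1573/2460 = -440/(-209) - 1573/2460 = -440*(-1/209) - 1573/2460 = 40/19 - 1573/2460 = 68513/46740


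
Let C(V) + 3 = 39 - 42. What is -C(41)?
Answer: 6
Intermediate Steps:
C(V) = -6 (C(V) = -3 + (39 - 42) = -3 - 3 = -6)
-C(41) = -1*(-6) = 6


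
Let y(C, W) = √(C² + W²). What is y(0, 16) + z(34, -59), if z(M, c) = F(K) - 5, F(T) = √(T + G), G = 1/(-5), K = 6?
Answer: 11 + √145/5 ≈ 13.408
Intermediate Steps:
G = -⅕ ≈ -0.20000
F(T) = √(-⅕ + T) (F(T) = √(T - ⅕) = √(-⅕ + T))
z(M, c) = -5 + √145/5 (z(M, c) = √(-5 + 25*6)/5 - 5 = √(-5 + 150)/5 - 5 = √145/5 - 5 = -5 + √145/5)
y(0, 16) + z(34, -59) = √(0² + 16²) + (-5 + √145/5) = √(0 + 256) + (-5 + √145/5) = √256 + (-5 + √145/5) = 16 + (-5 + √145/5) = 11 + √145/5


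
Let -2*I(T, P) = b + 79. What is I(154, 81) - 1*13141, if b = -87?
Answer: -13137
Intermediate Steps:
I(T, P) = 4 (I(T, P) = -(-87 + 79)/2 = -½*(-8) = 4)
I(154, 81) - 1*13141 = 4 - 1*13141 = 4 - 13141 = -13137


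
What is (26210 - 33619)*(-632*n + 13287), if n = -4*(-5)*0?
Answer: -98443383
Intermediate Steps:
n = 0 (n = 20*0 = 0)
(26210 - 33619)*(-632*n + 13287) = (26210 - 33619)*(-632*0 + 13287) = -7409*(0 + 13287) = -7409*13287 = -98443383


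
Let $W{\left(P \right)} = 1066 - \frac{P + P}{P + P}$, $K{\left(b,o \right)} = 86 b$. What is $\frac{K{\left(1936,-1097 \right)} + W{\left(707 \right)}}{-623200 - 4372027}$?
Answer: $- \frac{167561}{4995227} \approx -0.033544$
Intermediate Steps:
$W{\left(P \right)} = 1065$ ($W{\left(P \right)} = 1066 - \frac{2 P}{2 P} = 1066 - 2 P \frac{1}{2 P} = 1066 - 1 = 1065$)
$\frac{K{\left(1936,-1097 \right)} + W{\left(707 \right)}}{-623200 - 4372027} = \frac{86 \cdot 1936 + 1065}{-623200 - 4372027} = \frac{166496 + 1065}{-4995227} = 167561 \left(- \frac{1}{4995227}\right) = - \frac{167561}{4995227}$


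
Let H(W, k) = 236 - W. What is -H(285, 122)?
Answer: 49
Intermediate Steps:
-H(285, 122) = -(236 - 1*285) = -(236 - 285) = -1*(-49) = 49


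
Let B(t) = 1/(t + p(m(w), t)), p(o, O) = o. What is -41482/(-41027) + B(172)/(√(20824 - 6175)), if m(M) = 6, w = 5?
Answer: 5926/5861 + √14649/2607522 ≈ 1.0111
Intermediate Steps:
B(t) = 1/(6 + t) (B(t) = 1/(t + 6) = 1/(6 + t))
-41482/(-41027) + B(172)/(√(20824 - 6175)) = -41482/(-41027) + 1/((6 + 172)*(√(20824 - 6175))) = -41482*(-1/41027) + 1/(178*(√14649)) = 5926/5861 + (√14649/14649)/178 = 5926/5861 + √14649/2607522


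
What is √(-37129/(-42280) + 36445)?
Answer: √16287648375530/21140 ≈ 190.91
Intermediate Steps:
√(-37129/(-42280) + 36445) = √(-37129*(-1/42280) + 36445) = √(37129/42280 + 36445) = √(1540931729/42280) = √16287648375530/21140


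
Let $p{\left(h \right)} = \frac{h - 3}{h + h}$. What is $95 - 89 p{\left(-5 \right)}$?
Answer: $\frac{119}{5} \approx 23.8$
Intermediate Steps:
$p{\left(h \right)} = \frac{-3 + h}{2 h}$
$95 - 89 p{\left(-5 \right)} = 95 - 89 \frac{-3 - 5}{2 \left(-5\right)} = 95 - 89 \cdot \frac{1}{2} \left(- \frac{1}{5}\right) \left(-8\right) = 95 - \frac{356}{5} = \frac{119}{5}$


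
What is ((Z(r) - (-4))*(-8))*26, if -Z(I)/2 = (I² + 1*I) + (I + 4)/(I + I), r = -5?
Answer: 37648/5 ≈ 7529.6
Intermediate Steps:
Z(I) = -2*I - 2*I² - (4 + I)/I (Z(I) = -2*((I² + 1*I) + (I + 4)/(I + I)) = -2*((I² + I) + (4 + I)/((2*I))) = -2*((I + I²) + (4 + I)*(1/(2*I))) = -2*((I + I²) + (4 + I)/(2*I)) = -2*(I + I² + (4 + I)/(2*I)) = -2*I - 2*I² - (4 + I)/I)
((Z(r) - (-4))*(-8))*26 = (((-1 - 4/(-5) - 2*(-5) - 2*(-5)²) - (-4))*(-8))*26 = (((-1 - 4*(-⅕) + 10 - 2*25) - 1*(-4))*(-8))*26 = (((-1 + ⅘ + 10 - 50) + 4)*(-8))*26 = ((-201/5 + 4)*(-8))*26 = -181/5*(-8)*26 = (1448/5)*26 = 37648/5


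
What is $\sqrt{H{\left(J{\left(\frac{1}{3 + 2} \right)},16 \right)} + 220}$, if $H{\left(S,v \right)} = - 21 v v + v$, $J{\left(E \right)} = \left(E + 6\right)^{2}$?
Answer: $2 i \sqrt{1285} \approx 71.694 i$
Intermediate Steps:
$J{\left(E \right)} = \left(6 + E\right)^{2}$
$H{\left(S,v \right)} = v - 21 v^{2}$ ($H{\left(S,v \right)} = - 21 v^{2} + v = v - 21 v^{2}$)
$\sqrt{H{\left(J{\left(\frac{1}{3 + 2} \right)},16 \right)} + 220} = \sqrt{16 \left(1 - 336\right) + 220} = \sqrt{16 \left(-335\right) + 220} = \sqrt{-5360 + 220} = \sqrt{-5140} = 2 i \sqrt{1285}$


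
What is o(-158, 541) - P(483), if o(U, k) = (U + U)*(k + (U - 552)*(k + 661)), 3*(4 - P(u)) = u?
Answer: 269509921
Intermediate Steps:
P(u) = 4 - u/3
o(U, k) = 2*U*(k + (-552 + U)*(661 + k)) (o(U, k) = (2*U)*(k + (-552 + U)*(661 + k)) = 2*U*(k + (-552 + U)*(661 + k)))
o(-158, 541) - P(483) = 2*(-158)*(-364872 - 551*541 + 661*(-158) - 158*541) - (4 - ⅓*483) = 2*(-158)*(-364872 - 298091 - 104438 - 85478) - (4 - 161) = 2*(-158)*(-852879) - 1*(-157) = 269509764 + 157 = 269509921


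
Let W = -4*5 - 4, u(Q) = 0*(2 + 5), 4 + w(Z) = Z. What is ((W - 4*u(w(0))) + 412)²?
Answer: 150544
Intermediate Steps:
w(Z) = -4 + Z
u(Q) = 0 (u(Q) = 0*7 = 0)
W = -24 (W = -20 - 4 = -24)
((W - 4*u(w(0))) + 412)² = ((-24 - 4*0) + 412)² = ((-24 + 0) + 412)² = (-24 + 412)² = 388² = 150544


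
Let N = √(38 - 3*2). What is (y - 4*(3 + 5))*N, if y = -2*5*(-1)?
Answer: -88*√2 ≈ -124.45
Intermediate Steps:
y = 10 (y = -10*(-1) = 10)
N = 4*√2 (N = √(38 - 6) = √32 = 4*√2 ≈ 5.6569)
(y - 4*(3 + 5))*N = (10 - 4*(3 + 5))*(4*√2) = (10 - 4*8)*(4*√2) = (10 - 1*32)*(4*√2) = (10 - 32)*(4*√2) = -88*√2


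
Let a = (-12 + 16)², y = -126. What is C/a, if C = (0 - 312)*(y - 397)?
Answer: 20397/2 ≈ 10199.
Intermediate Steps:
C = 163176 (C = (0 - 312)*(-126 - 397) = -312*(-523) = 163176)
a = 16 (a = 4² = 16)
C/a = 163176/16 = 163176*(1/16) = 20397/2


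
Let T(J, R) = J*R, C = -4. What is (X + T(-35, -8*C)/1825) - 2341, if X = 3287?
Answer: 345066/365 ≈ 945.39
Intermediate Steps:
(X + T(-35, -8*C)/1825) - 2341 = (3287 - (-280)*(-4)/1825) - 2341 = (3287 - 35*32*(1/1825)) - 2341 = (3287 - 1120*1/1825) - 2341 = (3287 - 224/365) - 2341 = 1199531/365 - 2341 = 345066/365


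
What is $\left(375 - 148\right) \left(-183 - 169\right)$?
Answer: $-79904$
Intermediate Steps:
$\left(375 - 148\right) \left(-183 - 169\right) = 227 \left(-352\right) = -79904$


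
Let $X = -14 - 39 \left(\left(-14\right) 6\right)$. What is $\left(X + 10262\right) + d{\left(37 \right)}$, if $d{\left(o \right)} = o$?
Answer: $13561$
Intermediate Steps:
$X = 3262$ ($X = -14 - -3276 = -14 + 3276 = 3262$)
$\left(X + 10262\right) + d{\left(37 \right)} = \left(3262 + 10262\right) + 37 = 13524 + 37 = 13561$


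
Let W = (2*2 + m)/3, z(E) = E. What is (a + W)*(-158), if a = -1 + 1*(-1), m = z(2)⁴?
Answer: -2212/3 ≈ -737.33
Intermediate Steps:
m = 16 (m = 2⁴ = 16)
a = -2 (a = -1 - 1 = -2)
W = 20/3 (W = (2*2 + 16)/3 = (4 + 16)*(⅓) = 20*(⅓) = 20/3 ≈ 6.6667)
(a + W)*(-158) = (-2 + 20/3)*(-158) = (14/3)*(-158) = -2212/3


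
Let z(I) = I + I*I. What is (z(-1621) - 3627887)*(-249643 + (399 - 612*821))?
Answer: 753099416432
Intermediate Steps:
z(I) = I + I²
(z(-1621) - 3627887)*(-249643 + (399 - 612*821)) = (-1621*(1 - 1621) - 3627887)*(-249643 + (399 - 612*821)) = (-1621*(-1620) - 3627887)*(-249643 + (399 - 502452)) = (2626020 - 3627887)*(-249643 - 502053) = -1001867*(-751696) = 753099416432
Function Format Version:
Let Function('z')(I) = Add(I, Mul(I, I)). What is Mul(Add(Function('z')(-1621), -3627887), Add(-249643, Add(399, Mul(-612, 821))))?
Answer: 753099416432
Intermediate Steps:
Function('z')(I) = Add(I, Pow(I, 2))
Mul(Add(Function('z')(-1621), -3627887), Add(-249643, Add(399, Mul(-612, 821)))) = Mul(Add(Mul(-1621, Add(1, -1621)), -3627887), Add(-249643, Add(399, Mul(-612, 821)))) = Mul(Add(Mul(-1621, -1620), -3627887), Add(-249643, Add(399, -502452))) = Mul(Add(2626020, -3627887), Add(-249643, -502053)) = Mul(-1001867, -751696) = 753099416432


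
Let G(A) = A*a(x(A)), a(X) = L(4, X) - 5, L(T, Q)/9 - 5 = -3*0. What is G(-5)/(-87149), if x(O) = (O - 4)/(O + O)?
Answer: 200/87149 ≈ 0.0022949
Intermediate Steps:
L(T, Q) = 45 (L(T, Q) = 45 + 9*(-3*0) = 45 + 9*0 = 45 + 0 = 45)
x(O) = (-4 + O)/(2*O) (x(O) = (-4 + O)/((2*O)) = (-4 + O)*(1/(2*O)) = (-4 + O)/(2*O))
a(X) = 40 (a(X) = 45 - 5 = 40)
G(A) = 40*A (G(A) = A*40 = 40*A)
G(-5)/(-87149) = (40*(-5))/(-87149) = -200*(-1/87149) = 200/87149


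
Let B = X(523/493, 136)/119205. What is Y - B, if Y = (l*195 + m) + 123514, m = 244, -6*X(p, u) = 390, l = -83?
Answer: 2564647906/23841 ≈ 1.0757e+5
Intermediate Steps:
X(p, u) = -65 (X(p, u) = -⅙*390 = -65)
Y = 107573 (Y = (-83*195 + 244) + 123514 = (-16185 + 244) + 123514 = -15941 + 123514 = 107573)
B = -13/23841 (B = -65/119205 = -65*1/119205 = -13/23841 ≈ -0.00054528)
Y - B = 107573 - 1*(-13/23841) = 107573 + 13/23841 = 2564647906/23841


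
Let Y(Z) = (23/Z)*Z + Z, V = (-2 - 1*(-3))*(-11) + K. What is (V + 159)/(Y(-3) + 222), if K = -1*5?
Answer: 13/22 ≈ 0.59091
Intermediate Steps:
K = -5
V = -16 (V = (-2 - 1*(-3))*(-11) - 5 = (-2 + 3)*(-11) - 5 = 1*(-11) - 5 = -11 - 5 = -16)
Y(Z) = 23 + Z
(V + 159)/(Y(-3) + 222) = (-16 + 159)/((23 - 3) + 222) = 143/(20 + 222) = 143/242 = 143*(1/242) = 13/22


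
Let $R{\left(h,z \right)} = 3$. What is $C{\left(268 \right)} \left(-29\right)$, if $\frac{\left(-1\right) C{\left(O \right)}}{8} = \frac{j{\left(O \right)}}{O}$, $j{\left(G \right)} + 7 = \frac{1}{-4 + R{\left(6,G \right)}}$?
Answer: $- \frac{464}{67} \approx -6.9254$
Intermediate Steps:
$j{\left(G \right)} = -8$ ($j{\left(G \right)} = -7 + \frac{1}{-4 + 3} = -7 + \frac{1}{-1} = -7 - 1 = -8$)
$C{\left(O \right)} = \frac{64}{O}$ ($C{\left(O \right)} = - 8 \left(- \frac{8}{O}\right) = \frac{64}{O}$)
$C{\left(268 \right)} \left(-29\right) = \frac{64}{268} \left(-29\right) = 64 \cdot \frac{1}{268} \left(-29\right) = \frac{16}{67} \left(-29\right) = - \frac{464}{67}$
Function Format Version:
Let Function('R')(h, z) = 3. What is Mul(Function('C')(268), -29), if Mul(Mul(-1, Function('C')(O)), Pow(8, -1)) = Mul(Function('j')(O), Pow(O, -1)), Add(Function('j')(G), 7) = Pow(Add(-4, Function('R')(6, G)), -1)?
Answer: Rational(-464, 67) ≈ -6.9254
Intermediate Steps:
Function('j')(G) = -8 (Function('j')(G) = Add(-7, Pow(Add(-4, 3), -1)) = Add(-7, Pow(-1, -1)) = Add(-7, -1) = -8)
Function('C')(O) = Mul(64, Pow(O, -1)) (Function('C')(O) = Mul(-8, Mul(-8, Pow(O, -1))) = Mul(64, Pow(O, -1)))
Mul(Function('C')(268), -29) = Mul(Mul(64, Pow(268, -1)), -29) = Mul(Mul(64, Rational(1, 268)), -29) = Mul(Rational(16, 67), -29) = Rational(-464, 67)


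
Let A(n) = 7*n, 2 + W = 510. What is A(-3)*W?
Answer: -10668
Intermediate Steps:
W = 508 (W = -2 + 510 = 508)
A(-3)*W = (7*(-3))*508 = -21*508 = -10668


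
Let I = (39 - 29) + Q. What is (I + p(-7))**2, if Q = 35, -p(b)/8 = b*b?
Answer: 120409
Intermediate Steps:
p(b) = -8*b**2 (p(b) = -8*b*b = -8*b**2)
I = 45 (I = (39 - 29) + 35 = 10 + 35 = 45)
(I + p(-7))**2 = (45 - 8*(-7)**2)**2 = (45 - 8*49)**2 = (45 - 392)**2 = (-347)**2 = 120409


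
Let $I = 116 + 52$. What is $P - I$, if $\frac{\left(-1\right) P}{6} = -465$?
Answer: $2622$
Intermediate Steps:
$P = 2790$ ($P = \left(-6\right) \left(-465\right) = 2790$)
$I = 168$
$P - I = 2790 - 168 = 2622$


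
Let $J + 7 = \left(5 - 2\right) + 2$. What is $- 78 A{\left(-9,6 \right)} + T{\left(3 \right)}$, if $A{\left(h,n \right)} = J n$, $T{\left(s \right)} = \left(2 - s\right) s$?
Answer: $933$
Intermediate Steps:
$J = -2$ ($J = -7 + \left(\left(5 - 2\right) + 2\right) = -7 + \left(3 + 2\right) = -7 + 5 = -2$)
$T{\left(s \right)} = s \left(2 - s\right)$
$A{\left(h,n \right)} = - 2 n$
$- 78 A{\left(-9,6 \right)} + T{\left(3 \right)} = - 78 \left(\left(-2\right) 6\right) + 3 \left(2 - 3\right) = \left(-78\right) \left(-12\right) + 3 \left(2 - 3\right) = 936 + 3 \left(-1\right) = 936 - 3 = 933$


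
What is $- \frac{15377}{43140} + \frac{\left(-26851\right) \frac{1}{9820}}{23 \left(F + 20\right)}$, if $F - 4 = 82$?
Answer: $- \frac{18465078473}{51641082120} \approx -0.35757$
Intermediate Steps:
$F = 86$ ($F = 4 + 82 = 86$)
$- \frac{15377}{43140} + \frac{\left(-26851\right) \frac{1}{9820}}{23 \left(F + 20\right)} = - \frac{15377}{43140} + \frac{\left(-26851\right) \frac{1}{9820}}{23 \left(86 + 20\right)} = \left(-15377\right) \frac{1}{43140} + \frac{\left(-26851\right) \frac{1}{9820}}{23 \cdot 106} = - \frac{15377}{43140} - \frac{26851}{9820 \cdot 2438} = - \frac{15377}{43140} - \frac{26851}{23941160} = - \frac{18465078473}{51641082120}$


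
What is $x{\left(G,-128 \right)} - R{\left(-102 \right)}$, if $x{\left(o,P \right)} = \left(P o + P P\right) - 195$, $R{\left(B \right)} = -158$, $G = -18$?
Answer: $18651$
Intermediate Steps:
$x{\left(o,P \right)} = -195 + P^{2} + P o$ ($x{\left(o,P \right)} = \left(P o + P^{2}\right) - 195 = \left(P^{2} + P o\right) - 195 = -195 + P^{2} + P o$)
$x{\left(G,-128 \right)} - R{\left(-102 \right)} = \left(-195 + \left(-128\right)^{2} - -2304\right) - -158 = \left(-195 + 16384 + 2304\right) + 158 = 18493 + 158 = 18651$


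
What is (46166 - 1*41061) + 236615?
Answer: 241720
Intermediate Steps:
(46166 - 1*41061) + 236615 = (46166 - 41061) + 236615 = 5105 + 236615 = 241720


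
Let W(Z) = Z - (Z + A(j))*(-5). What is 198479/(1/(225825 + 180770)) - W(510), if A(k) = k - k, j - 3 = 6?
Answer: 80700565945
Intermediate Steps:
j = 9 (j = 3 + 6 = 9)
A(k) = 0
W(Z) = 6*Z (W(Z) = Z - (Z + 0)*(-5) = Z - Z*(-5) = Z - (-5)*Z = Z + 5*Z = 6*Z)
198479/(1/(225825 + 180770)) - W(510) = 198479/(1/(225825 + 180770)) - 6*510 = 198479/(1/406595) - 1*3060 = 198479/(1/406595) - 3060 = 198479*406595 - 3060 = 80700569005 - 3060 = 80700565945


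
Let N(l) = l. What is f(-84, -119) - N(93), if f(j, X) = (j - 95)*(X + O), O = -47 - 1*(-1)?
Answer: 29442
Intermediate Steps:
O = -46 (O = -47 + 1 = -46)
f(j, X) = (-95 + j)*(-46 + X) (f(j, X) = (j - 95)*(X - 46) = (-95 + j)*(-46 + X))
f(-84, -119) - N(93) = (4370 - 95*(-119) - 46*(-84) - 119*(-84)) - 1*93 = (4370 + 11305 + 3864 + 9996) - 93 = 29535 - 93 = 29442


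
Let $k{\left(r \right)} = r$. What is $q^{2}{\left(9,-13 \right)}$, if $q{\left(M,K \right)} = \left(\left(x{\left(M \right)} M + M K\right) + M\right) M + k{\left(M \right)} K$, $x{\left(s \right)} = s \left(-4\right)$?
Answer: $16040025$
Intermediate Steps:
$x{\left(s \right)} = - 4 s$
$q{\left(M,K \right)} = K M + M \left(M - 4 M^{2} + K M\right)$ ($q{\left(M,K \right)} = \left(\left(- 4 M M + M K\right) + M\right) M + M K = \left(\left(- 4 M^{2} + K M\right) + M\right) M + K M = \left(M - 4 M^{2} + K M\right) M + K M = M \left(M - 4 M^{2} + K M\right) + K M = K M + M \left(M - 4 M^{2} + K M\right)$)
$q^{2}{\left(9,-13 \right)} = \left(9 \left(-13 + 9 - 4 \cdot 9^{2} - 117\right)\right)^{2} = \left(9 \left(-13 + 9 - 324 - 117\right)\right)^{2} = \left(9 \left(-445\right)\right)^{2} = \left(-4005\right)^{2} = 16040025$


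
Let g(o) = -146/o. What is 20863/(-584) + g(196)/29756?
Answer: -3802399161/106437212 ≈ -35.724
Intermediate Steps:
20863/(-584) + g(196)/29756 = 20863/(-584) - 146/196/29756 = 20863*(-1/584) - 146*1/196*(1/29756) = -20863/584 - 73/98*1/29756 = -20863/584 - 73/2916088 = -3802399161/106437212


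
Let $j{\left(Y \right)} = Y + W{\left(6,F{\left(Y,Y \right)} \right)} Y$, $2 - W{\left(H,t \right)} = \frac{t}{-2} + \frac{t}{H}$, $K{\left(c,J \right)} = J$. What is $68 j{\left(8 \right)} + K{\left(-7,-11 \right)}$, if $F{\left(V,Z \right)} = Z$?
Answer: $\frac{9215}{3} \approx 3071.7$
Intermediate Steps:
$W{\left(H,t \right)} = 2 + \frac{t}{2} - \frac{t}{H}$ ($W{\left(H,t \right)} = 2 - \left(\frac{t}{-2} + \frac{t}{H}\right) = 2 - \left(t \left(- \frac{1}{2}\right) + \frac{t}{H}\right) = 2 - \left(- \frac{t}{2} + \frac{t}{H}\right) = 2 + \left(\frac{t}{2} - \frac{t}{H}\right) = 2 + \frac{t}{2} - \frac{t}{H}$)
$j{\left(Y \right)} = Y + Y \left(2 + \frac{Y}{3}\right)$ ($j{\left(Y \right)} = Y + \left(2 + \frac{Y}{2} - \frac{Y}{6}\right) Y = Y + \left(2 + \frac{Y}{3}\right) Y = Y + Y \left(2 + \frac{Y}{3}\right)$)
$68 j{\left(8 \right)} + K{\left(-7,-11 \right)} = 68 \cdot \frac{1}{3} \cdot 8 \left(9 + 8\right) - 11 = 68 \cdot \frac{1}{3} \cdot 8 \cdot 17 - 11 = 68 \cdot \frac{136}{3} - 11 = \frac{9248}{3} - 11 = \frac{9215}{3}$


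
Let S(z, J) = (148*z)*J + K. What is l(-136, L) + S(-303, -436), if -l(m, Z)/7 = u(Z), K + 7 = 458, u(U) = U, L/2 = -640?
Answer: 19561395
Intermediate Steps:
L = -1280 (L = 2*(-640) = -1280)
K = 451 (K = -7 + 458 = 451)
S(z, J) = 451 + 148*J*z (S(z, J) = (148*z)*J + 451 = 148*J*z + 451 = 451 + 148*J*z)
l(m, Z) = -7*Z
l(-136, L) + S(-303, -436) = -7*(-1280) + (451 + 148*(-436)*(-303)) = 8960 + (451 + 19551984) = 8960 + 19552435 = 19561395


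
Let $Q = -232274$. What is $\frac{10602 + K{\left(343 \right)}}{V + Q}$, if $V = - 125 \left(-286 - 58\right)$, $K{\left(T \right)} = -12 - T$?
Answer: $- \frac{10247}{189274} \approx -0.054138$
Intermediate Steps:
$V = 43000$ ($V = \left(-125\right) \left(-344\right) = 43000$)
$\frac{10602 + K{\left(343 \right)}}{V + Q} = \frac{10602 - 355}{43000 - 232274} = \frac{10602 - 355}{-189274} = \left(10602 - 355\right) \left(- \frac{1}{189274}\right) = 10247 \left(- \frac{1}{189274}\right) = - \frac{10247}{189274}$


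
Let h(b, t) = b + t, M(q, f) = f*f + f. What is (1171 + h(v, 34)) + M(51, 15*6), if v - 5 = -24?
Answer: 9376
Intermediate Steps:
v = -19 (v = 5 - 24 = -19)
M(q, f) = f + f² (M(q, f) = f² + f = f + f²)
(1171 + h(v, 34)) + M(51, 15*6) = (1171 + (-19 + 34)) + (15*6)*(1 + 15*6) = (1171 + 15) + 90*(1 + 90) = 1186 + 90*91 = 1186 + 8190 = 9376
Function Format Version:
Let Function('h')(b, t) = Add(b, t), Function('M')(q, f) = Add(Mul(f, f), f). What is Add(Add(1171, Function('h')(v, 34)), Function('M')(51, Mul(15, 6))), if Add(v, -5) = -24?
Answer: 9376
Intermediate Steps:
v = -19 (v = Add(5, -24) = -19)
Function('M')(q, f) = Add(f, Pow(f, 2)) (Function('M')(q, f) = Add(Pow(f, 2), f) = Add(f, Pow(f, 2)))
Add(Add(1171, Function('h')(v, 34)), Function('M')(51, Mul(15, 6))) = Add(Add(1171, Add(-19, 34)), Mul(Mul(15, 6), Add(1, Mul(15, 6)))) = Add(Add(1171, 15), Mul(90, Add(1, 90))) = Add(1186, Mul(90, 91)) = Add(1186, 8190) = 9376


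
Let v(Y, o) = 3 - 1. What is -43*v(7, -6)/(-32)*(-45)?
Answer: -1935/16 ≈ -120.94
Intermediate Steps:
v(Y, o) = 2
-43*v(7, -6)/(-32)*(-45) = -86/(-32)*(-45) = -86*(-1)/32*(-45) = -43*(-1/16)*(-45) = (43/16)*(-45) = -1935/16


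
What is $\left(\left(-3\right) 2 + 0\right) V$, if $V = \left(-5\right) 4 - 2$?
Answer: $132$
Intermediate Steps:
$V = -22$ ($V = -20 - 2 = -22$)
$\left(\left(-3\right) 2 + 0\right) V = \left(\left(-3\right) 2 + 0\right) \left(-22\right) = \left(-6 + 0\right) \left(-22\right) = \left(-6\right) \left(-22\right) = 132$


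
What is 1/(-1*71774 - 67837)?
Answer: -1/139611 ≈ -7.1628e-6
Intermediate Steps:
1/(-1*71774 - 67837) = 1/(-71774 - 67837) = 1/(-139611) = -1/139611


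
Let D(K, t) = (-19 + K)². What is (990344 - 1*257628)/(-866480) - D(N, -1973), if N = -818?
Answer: -151757439959/216620 ≈ -7.0057e+5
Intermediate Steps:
(990344 - 1*257628)/(-866480) - D(N, -1973) = (990344 - 1*257628)/(-866480) - (-19 - 818)² = (990344 - 257628)*(-1/866480) - 1*(-837)² = 732716*(-1/866480) - 1*700569 = -183179/216620 - 700569 = -151757439959/216620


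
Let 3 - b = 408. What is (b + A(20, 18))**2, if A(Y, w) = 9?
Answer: 156816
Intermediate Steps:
b = -405 (b = 3 - 1*408 = 3 - 408 = -405)
(b + A(20, 18))**2 = (-405 + 9)**2 = (-396)**2 = 156816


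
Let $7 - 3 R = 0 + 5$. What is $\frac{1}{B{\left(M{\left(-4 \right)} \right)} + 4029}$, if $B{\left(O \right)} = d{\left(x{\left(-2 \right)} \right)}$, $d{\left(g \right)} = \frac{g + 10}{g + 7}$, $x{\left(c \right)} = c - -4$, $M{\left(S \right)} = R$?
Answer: $\frac{3}{12091} \approx 0.00024812$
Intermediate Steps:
$R = \frac{2}{3}$ ($R = \frac{7}{3} - \frac{0 + 5}{3} = \frac{7}{3} - \frac{5}{3} = \frac{2}{3} \approx 0.66667$)
$M{\left(S \right)} = \frac{2}{3}$
$x{\left(c \right)} = 4 + c$ ($x{\left(c \right)} = c + 4 = 4 + c$)
$d{\left(g \right)} = \frac{10 + g}{7 + g}$
$B{\left(O \right)} = \frac{4}{3}$ ($B{\left(O \right)} = \frac{10 + \left(4 - 2\right)}{7 + \left(4 - 2\right)} = \frac{10 + 2}{7 + 2} = \frac{1}{9} \cdot 12 = \frac{4}{3}$)
$\frac{1}{B{\left(M{\left(-4 \right)} \right)} + 4029} = \frac{1}{\frac{4}{3} + 4029} = \frac{1}{\frac{12091}{3}} = \frac{3}{12091}$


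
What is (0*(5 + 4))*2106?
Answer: 0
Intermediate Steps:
(0*(5 + 4))*2106 = (0*9)*2106 = 0*2106 = 0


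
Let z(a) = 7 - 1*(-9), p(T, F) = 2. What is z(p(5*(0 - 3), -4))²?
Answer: 256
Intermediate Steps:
z(a) = 16 (z(a) = 7 + 9 = 16)
z(p(5*(0 - 3), -4))² = 16² = 256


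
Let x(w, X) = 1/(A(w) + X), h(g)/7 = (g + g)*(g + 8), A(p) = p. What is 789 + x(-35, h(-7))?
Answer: 104936/133 ≈ 788.99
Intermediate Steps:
h(g) = 14*g*(8 + g) (h(g) = 7*((g + g)*(g + 8)) = 7*((2*g)*(8 + g)) = 7*(2*g*(8 + g)) = 14*g*(8 + g))
x(w, X) = 1/(X + w) (x(w, X) = 1/(w + X) = 1/(X + w))
789 + x(-35, h(-7)) = 789 + 1/(14*(-7)*(8 - 7) - 35) = 789 + 1/(14*(-7)*1 - 35) = 789 + 1/(-98 - 35) = 789 + 1/(-133) = 789 - 1/133 = 104936/133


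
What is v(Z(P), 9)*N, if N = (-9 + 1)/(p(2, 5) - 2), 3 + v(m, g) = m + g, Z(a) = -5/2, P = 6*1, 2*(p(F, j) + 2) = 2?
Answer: 28/3 ≈ 9.3333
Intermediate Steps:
p(F, j) = -1 (p(F, j) = -2 + (1/2)*2 = -2 + 1 = -1)
P = 6
Z(a) = -5/2 (Z(a) = -5*1/2 = -5/2)
v(m, g) = -3 + g + m (v(m, g) = -3 + (m + g) = -3 + (g + m) = -3 + g + m)
N = 8/3 (N = (-9 + 1)/(-1 - 2) = -8/(-3) = -8*(-1/3) = 8/3 ≈ 2.6667)
v(Z(P), 9)*N = (-3 + 9 - 5/2)*(8/3) = (7/2)*(8/3) = 28/3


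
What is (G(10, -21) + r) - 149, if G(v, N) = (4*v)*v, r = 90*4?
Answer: 611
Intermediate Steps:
r = 360
G(v, N) = 4*v²
(G(10, -21) + r) - 149 = (4*10² + 360) - 149 = (4*100 + 360) - 149 = (400 + 360) - 149 = 760 - 149 = 611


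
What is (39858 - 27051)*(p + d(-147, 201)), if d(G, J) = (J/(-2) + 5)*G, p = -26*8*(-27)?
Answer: 503430363/2 ≈ 2.5172e+8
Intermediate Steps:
p = 5616 (p = -208*(-27) = 5616)
d(G, J) = G*(5 - J/2) (d(G, J) = (J*(-½) + 5)*G = (-J/2 + 5)*G = (5 - J/2)*G = G*(5 - J/2))
(39858 - 27051)*(p + d(-147, 201)) = (39858 - 27051)*(5616 + (½)*(-147)*(10 - 1*201)) = 12807*(5616 + (½)*(-147)*(10 - 201)) = 12807*(5616 + (½)*(-147)*(-191)) = 12807*(5616 + 28077/2) = 12807*(39309/2) = 503430363/2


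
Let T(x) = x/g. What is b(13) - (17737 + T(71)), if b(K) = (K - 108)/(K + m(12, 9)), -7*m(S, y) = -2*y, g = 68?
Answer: -131519603/7412 ≈ -17744.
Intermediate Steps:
m(S, y) = 2*y/7 (m(S, y) = -(-2)*y/7 = 2*y/7)
T(x) = x/68
b(K) = (-108 + K)/(18/7 + K) (b(K) = (K - 108)/(K + (2/7)*9) = (-108 + K)/(K + 18/7) = (-108 + K)/(18/7 + K))
b(13) - (17737 + T(71)) = 7*(-108 + 13)/(18 + 7*13) - (17737 + (1/68)*71) = 7*(-95)/(18 + 91) - (17737 + 71/68) = 7*(-95)/109 - 1*1206187/68 = 7*(1/109)*(-95) - 1206187/68 = -665/109 - 1206187/68 = -131519603/7412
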